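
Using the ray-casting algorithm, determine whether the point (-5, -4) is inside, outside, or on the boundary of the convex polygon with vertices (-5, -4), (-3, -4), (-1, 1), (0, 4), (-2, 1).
The point (-5, -4) lies on the polygon boundary

Boundary check: the query satisfies the collinearity and bounding-box conditions for some polygon edge, so it lies exactly on the boundary.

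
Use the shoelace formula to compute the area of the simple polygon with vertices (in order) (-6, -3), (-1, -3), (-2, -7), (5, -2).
Area = 14

Shoelace formula: Area = (1/2) |Σ_i (x_i · y_{i+1} − x_{i+1} · y_i)| (indices mod n). Compute each cross term:
  (-6)(-3) − (-1)(-3) = 15
  (-1)(-7) − (-2)(-3) = 1
  (-2)(-2) − (5)(-7) = 39
  (5)(-3) − (-6)(-2) = -27
Sum = 28, so (signed) Area = 28/2 = 14, |Area| = 14.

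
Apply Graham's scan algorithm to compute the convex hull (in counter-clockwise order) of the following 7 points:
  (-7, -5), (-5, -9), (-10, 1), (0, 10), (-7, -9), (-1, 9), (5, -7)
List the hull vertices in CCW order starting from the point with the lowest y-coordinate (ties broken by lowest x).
Hull (CCW) = [(-7, -9), (-5, -9), (5, -7), (0, 10), (-10, 1)]

Graham scan procedure:
  1. Find the pivot p₀ = point with lowest y (tie → lowest x): (-7, -9).
  2. Sort the remaining points by polar angle around p₀.
  3. Walk through sorted points, maintaining a stack; pop the top while the last three entries make a non-left turn (cross product ≤ 0).
  4. Final stack is the convex hull in CCW order: (-7, -9), (-5, -9), (5, -7), (0, 10), (-10, 1).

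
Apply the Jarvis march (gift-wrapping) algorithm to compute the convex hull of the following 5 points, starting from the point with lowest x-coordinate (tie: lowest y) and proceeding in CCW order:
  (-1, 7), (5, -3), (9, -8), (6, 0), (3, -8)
Hull (CCW) = [(-1, 7), (3, -8), (9, -8), (6, 0)]

Jarvis march: at each step, from the current hull vertex p, select the next vertex q as the point such that every other point lies strictly to the left of (or on) the directed line p → q. (Equivalently: for every other point r, the cross product (q − p) × (r − p) ≥ 0.)
Starting point (lowest x, tie lowest y): (-1, 7). Wrap until returning to start. Resulting hull: (-1, 7), (3, -8), (9, -8), (6, 0).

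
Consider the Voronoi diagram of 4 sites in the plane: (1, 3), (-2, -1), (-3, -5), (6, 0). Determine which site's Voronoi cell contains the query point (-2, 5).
Nearest site = (1, 3)

The Voronoi cell of site s contains exactly those query points closer to s than to any other site. Compute squared distances from q = (-2, 5) to each site:
  (1 − -2)² + (3 − 5)² = 13
  (-2 − -2)² + (-1 − 5)² = 36
  (6 − -2)² + (0 − 5)² = 89
  (-3 − -2)² + (-5 − 5)² = 101
Minimum is attained by (1, 3), so q lies in its Voronoi cell.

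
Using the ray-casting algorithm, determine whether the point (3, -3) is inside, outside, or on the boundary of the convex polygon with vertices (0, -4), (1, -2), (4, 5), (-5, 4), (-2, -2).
The point (3, -3) lies strictly outside the polygon

Cast a horizontal ray to the right from the query point and count how many polygon edges it crosses (each edge strictly once or zero times, handled with the usual half-open convention). 
Parity of crossings → even ⇒ outside.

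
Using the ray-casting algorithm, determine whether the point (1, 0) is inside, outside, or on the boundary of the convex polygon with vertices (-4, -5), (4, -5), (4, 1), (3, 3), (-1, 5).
The point (1, 0) lies strictly inside the polygon

Cast a horizontal ray to the right from the query point and count how many polygon edges it crosses (each edge strictly once or zero times, handled with the usual half-open convention). 
Parity of crossings → odd ⇒ inside.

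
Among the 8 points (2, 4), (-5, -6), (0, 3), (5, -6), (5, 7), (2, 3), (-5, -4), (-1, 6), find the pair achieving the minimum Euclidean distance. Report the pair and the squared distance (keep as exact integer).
Pair = ((2, 4), (2, 3)); squared distance = 1

Compute all C(8, 2) = 28 pairwise squared distances (x_i − x_j)² + (y_i − y_j)². The minimum is 1, attained by the pair ((2, 4), (2, 3)).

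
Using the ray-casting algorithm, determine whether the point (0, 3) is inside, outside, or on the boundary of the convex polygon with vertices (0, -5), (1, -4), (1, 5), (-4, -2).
The point (0, 3) lies strictly inside the polygon

Cast a horizontal ray to the right from the query point and count how many polygon edges it crosses (each edge strictly once or zero times, handled with the usual half-open convention). 
Parity of crossings → odd ⇒ inside.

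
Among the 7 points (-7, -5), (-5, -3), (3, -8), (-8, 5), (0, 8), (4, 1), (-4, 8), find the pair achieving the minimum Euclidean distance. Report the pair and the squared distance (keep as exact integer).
Pair = ((-7, -5), (-5, -3)); squared distance = 8

Compute all C(7, 2) = 21 pairwise squared distances (x_i − x_j)² + (y_i − y_j)². The minimum is 8, attained by the pair ((-7, -5), (-5, -3)).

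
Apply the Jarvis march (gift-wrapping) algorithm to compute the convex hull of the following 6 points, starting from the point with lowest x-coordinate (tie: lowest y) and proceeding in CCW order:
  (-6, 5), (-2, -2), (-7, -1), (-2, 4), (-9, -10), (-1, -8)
Hull (CCW) = [(-9, -10), (-1, -8), (-2, 4), (-6, 5)]

Jarvis march: at each step, from the current hull vertex p, select the next vertex q as the point such that every other point lies strictly to the left of (or on) the directed line p → q. (Equivalently: for every other point r, the cross product (q − p) × (r − p) ≥ 0.)
Starting point (lowest x, tie lowest y): (-9, -10). Wrap until returning to start. Resulting hull: (-9, -10), (-1, -8), (-2, 4), (-6, 5).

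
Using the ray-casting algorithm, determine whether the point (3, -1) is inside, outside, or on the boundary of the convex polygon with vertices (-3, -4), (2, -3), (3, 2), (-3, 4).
The point (3, -1) lies strictly outside the polygon

Cast a horizontal ray to the right from the query point and count how many polygon edges it crosses (each edge strictly once or zero times, handled with the usual half-open convention). 
Parity of crossings → even ⇒ outside.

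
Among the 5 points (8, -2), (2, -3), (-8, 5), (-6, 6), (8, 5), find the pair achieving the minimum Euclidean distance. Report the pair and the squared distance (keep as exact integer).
Pair = ((-8, 5), (-6, 6)); squared distance = 5

Compute all C(5, 2) = 10 pairwise squared distances (x_i − x_j)² + (y_i − y_j)². The minimum is 5, attained by the pair ((-8, 5), (-6, 6)).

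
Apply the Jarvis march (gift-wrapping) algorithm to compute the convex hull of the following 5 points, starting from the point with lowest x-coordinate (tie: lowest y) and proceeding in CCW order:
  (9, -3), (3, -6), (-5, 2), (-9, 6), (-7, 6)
Hull (CCW) = [(-9, 6), (3, -6), (9, -3), (-7, 6)]

Jarvis march: at each step, from the current hull vertex p, select the next vertex q as the point such that every other point lies strictly to the left of (or on) the directed line p → q. (Equivalently: for every other point r, the cross product (q − p) × (r − p) ≥ 0.)
Starting point (lowest x, tie lowest y): (-9, 6). Wrap until returning to start. Resulting hull: (-9, 6), (3, -6), (9, -3), (-7, 6).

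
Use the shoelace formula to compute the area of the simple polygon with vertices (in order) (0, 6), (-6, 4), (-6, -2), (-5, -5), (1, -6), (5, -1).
Area = 93

Shoelace formula: Area = (1/2) |Σ_i (x_i · y_{i+1} − x_{i+1} · y_i)| (indices mod n). Compute each cross term:
  (0)(4) − (-6)(6) = 36
  (-6)(-2) − (-6)(4) = 36
  (-6)(-5) − (-5)(-2) = 20
  (-5)(-6) − (1)(-5) = 35
  (1)(-1) − (5)(-6) = 29
  (5)(6) − (0)(-1) = 30
Sum = 186, so (signed) Area = 186/2 = 93, |Area| = 93.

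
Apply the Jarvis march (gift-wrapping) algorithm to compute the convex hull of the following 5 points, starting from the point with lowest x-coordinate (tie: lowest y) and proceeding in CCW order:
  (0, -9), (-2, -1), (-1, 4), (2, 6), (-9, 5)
Hull (CCW) = [(-9, 5), (0, -9), (2, 6)]

Jarvis march: at each step, from the current hull vertex p, select the next vertex q as the point such that every other point lies strictly to the left of (or on) the directed line p → q. (Equivalently: for every other point r, the cross product (q − p) × (r − p) ≥ 0.)
Starting point (lowest x, tie lowest y): (-9, 5). Wrap until returning to start. Resulting hull: (-9, 5), (0, -9), (2, 6).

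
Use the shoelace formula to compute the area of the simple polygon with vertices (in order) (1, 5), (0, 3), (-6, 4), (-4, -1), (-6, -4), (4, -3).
Area = 55

Shoelace formula: Area = (1/2) |Σ_i (x_i · y_{i+1} − x_{i+1} · y_i)| (indices mod n). Compute each cross term:
  (1)(3) − (0)(5) = 3
  (0)(4) − (-6)(3) = 18
  (-6)(-1) − (-4)(4) = 22
  (-4)(-4) − (-6)(-1) = 10
  (-6)(-3) − (4)(-4) = 34
  (4)(5) − (1)(-3) = 23
Sum = 110, so (signed) Area = 110/2 = 55, |Area| = 55.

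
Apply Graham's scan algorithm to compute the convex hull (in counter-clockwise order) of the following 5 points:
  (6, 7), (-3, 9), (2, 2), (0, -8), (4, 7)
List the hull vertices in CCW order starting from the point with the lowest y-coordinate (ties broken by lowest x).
Hull (CCW) = [(0, -8), (6, 7), (-3, 9)]

Graham scan procedure:
  1. Find the pivot p₀ = point with lowest y (tie → lowest x): (0, -8).
  2. Sort the remaining points by polar angle around p₀.
  3. Walk through sorted points, maintaining a stack; pop the top while the last three entries make a non-left turn (cross product ≤ 0).
  4. Final stack is the convex hull in CCW order: (0, -8), (6, 7), (-3, 9).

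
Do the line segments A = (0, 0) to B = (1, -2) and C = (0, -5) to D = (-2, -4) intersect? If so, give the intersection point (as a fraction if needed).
No (intersection of containing lines falls outside at least one segment)

Parametrize and solve: t = 10/3, s = -5/3. At least one of these is outside [0, 1], so the segments do not intersect.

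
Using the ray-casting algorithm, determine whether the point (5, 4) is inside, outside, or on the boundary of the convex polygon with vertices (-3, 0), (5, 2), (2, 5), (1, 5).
The point (5, 4) lies strictly outside the polygon

Cast a horizontal ray to the right from the query point and count how many polygon edges it crosses (each edge strictly once or zero times, handled with the usual half-open convention). 
Parity of crossings → even ⇒ outside.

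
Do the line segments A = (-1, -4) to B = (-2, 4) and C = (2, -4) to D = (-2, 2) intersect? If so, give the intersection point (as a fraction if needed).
Yes; intersection at (-22/13, 20/13) (t = 9/13 on AB, s = 12/13 on CD)

Parametrize AB as A + t(B − A) = (-1 + -1 t, -4 + 8 t) and CD as C + s(D − C) = (2 + -4 s, -4 + 6 s). Solve the linear system for (t, s). Determinant = -26 ≠ 0, so a unique intersection of the containing lines exists. Solution: t = 9/13, s = 12/13 — both in [0, 1], so the segments cross. Intersection point: (-22/13, 20/13).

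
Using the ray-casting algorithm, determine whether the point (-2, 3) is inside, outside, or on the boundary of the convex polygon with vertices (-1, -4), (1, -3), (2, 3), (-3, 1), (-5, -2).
The point (-2, 3) lies strictly outside the polygon

Cast a horizontal ray to the right from the query point and count how many polygon edges it crosses (each edge strictly once or zero times, handled with the usual half-open convention). 
Parity of crossings → even ⇒ outside.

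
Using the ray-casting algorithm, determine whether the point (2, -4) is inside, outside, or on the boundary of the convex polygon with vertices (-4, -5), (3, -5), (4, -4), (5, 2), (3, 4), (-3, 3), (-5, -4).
The point (2, -4) lies strictly inside the polygon

Cast a horizontal ray to the right from the query point and count how many polygon edges it crosses (each edge strictly once or zero times, handled with the usual half-open convention). 
Parity of crossings → odd ⇒ inside.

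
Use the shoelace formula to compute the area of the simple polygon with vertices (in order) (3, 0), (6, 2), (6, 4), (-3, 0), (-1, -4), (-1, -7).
Area = 33

Shoelace formula: Area = (1/2) |Σ_i (x_i · y_{i+1} − x_{i+1} · y_i)| (indices mod n). Compute each cross term:
  (3)(2) − (6)(0) = 6
  (6)(4) − (6)(2) = 12
  (6)(0) − (-3)(4) = 12
  (-3)(-4) − (-1)(0) = 12
  (-1)(-7) − (-1)(-4) = 3
  (-1)(0) − (3)(-7) = 21
Sum = 66, so (signed) Area = 66/2 = 33, |Area| = 33.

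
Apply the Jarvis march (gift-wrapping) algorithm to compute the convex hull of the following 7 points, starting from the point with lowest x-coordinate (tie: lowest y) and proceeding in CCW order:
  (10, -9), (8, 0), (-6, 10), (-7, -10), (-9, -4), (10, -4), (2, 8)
Hull (CCW) = [(-9, -4), (-7, -10), (10, -9), (10, -4), (8, 0), (2, 8), (-6, 10)]

Jarvis march: at each step, from the current hull vertex p, select the next vertex q as the point such that every other point lies strictly to the left of (or on) the directed line p → q. (Equivalently: for every other point r, the cross product (q − p) × (r − p) ≥ 0.)
Starting point (lowest x, tie lowest y): (-9, -4). Wrap until returning to start. Resulting hull: (-9, -4), (-7, -10), (10, -9), (10, -4), (8, 0), (2, 8), (-6, 10).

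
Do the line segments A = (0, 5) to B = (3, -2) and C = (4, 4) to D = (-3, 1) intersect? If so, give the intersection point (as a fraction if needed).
Yes; intersection at (57/58, 157/58) (t = 19/58 on AB, s = 25/58 on CD)

Parametrize AB as A + t(B − A) = (0 + 3 t, 5 + -7 t) and CD as C + s(D − C) = (4 + -7 s, 4 + -3 s). Solve the linear system for (t, s). Determinant = 58 ≠ 0, so a unique intersection of the containing lines exists. Solution: t = 19/58, s = 25/58 — both in [0, 1], so the segments cross. Intersection point: (57/58, 157/58).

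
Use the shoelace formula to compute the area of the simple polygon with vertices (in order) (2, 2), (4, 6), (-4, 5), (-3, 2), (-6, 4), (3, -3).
Area = 73/2

Shoelace formula: Area = (1/2) |Σ_i (x_i · y_{i+1} − x_{i+1} · y_i)| (indices mod n). Compute each cross term:
  (2)(6) − (4)(2) = 4
  (4)(5) − (-4)(6) = 44
  (-4)(2) − (-3)(5) = 7
  (-3)(4) − (-6)(2) = 0
  (-6)(-3) − (3)(4) = 6
  (3)(2) − (2)(-3) = 12
Sum = 73, so (signed) Area = 73/2 = 73/2, |Area| = 73/2.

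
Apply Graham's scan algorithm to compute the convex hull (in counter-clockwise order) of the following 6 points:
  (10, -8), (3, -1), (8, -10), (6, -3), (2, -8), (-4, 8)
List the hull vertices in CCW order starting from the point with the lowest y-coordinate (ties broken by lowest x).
Hull (CCW) = [(8, -10), (10, -8), (6, -3), (-4, 8), (2, -8)]

Graham scan procedure:
  1. Find the pivot p₀ = point with lowest y (tie → lowest x): (8, -10).
  2. Sort the remaining points by polar angle around p₀.
  3. Walk through sorted points, maintaining a stack; pop the top while the last three entries make a non-left turn (cross product ≤ 0).
  4. Final stack is the convex hull in CCW order: (8, -10), (10, -8), (6, -3), (-4, 8), (2, -8).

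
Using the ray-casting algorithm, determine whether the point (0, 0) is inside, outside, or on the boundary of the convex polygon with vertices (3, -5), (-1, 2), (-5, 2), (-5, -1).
The point (0, 0) lies strictly inside the polygon

Cast a horizontal ray to the right from the query point and count how many polygon edges it crosses (each edge strictly once or zero times, handled with the usual half-open convention). 
Parity of crossings → odd ⇒ inside.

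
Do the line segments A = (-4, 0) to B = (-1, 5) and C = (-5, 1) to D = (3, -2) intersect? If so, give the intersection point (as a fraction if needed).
Yes; intersection at (-181/49, 25/49) (t = 5/49 on AB, s = 8/49 on CD)

Parametrize AB as A + t(B − A) = (-4 + 3 t, 0 + 5 t) and CD as C + s(D − C) = (-5 + 8 s, 1 + -3 s). Solve the linear system for (t, s). Determinant = 49 ≠ 0, so a unique intersection of the containing lines exists. Solution: t = 5/49, s = 8/49 — both in [0, 1], so the segments cross. Intersection point: (-181/49, 25/49).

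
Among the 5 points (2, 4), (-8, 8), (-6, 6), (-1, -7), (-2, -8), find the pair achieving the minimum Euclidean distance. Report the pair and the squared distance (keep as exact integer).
Pair = ((-1, -7), (-2, -8)); squared distance = 2

Compute all C(5, 2) = 10 pairwise squared distances (x_i − x_j)² + (y_i − y_j)². The minimum is 2, attained by the pair ((-1, -7), (-2, -8)).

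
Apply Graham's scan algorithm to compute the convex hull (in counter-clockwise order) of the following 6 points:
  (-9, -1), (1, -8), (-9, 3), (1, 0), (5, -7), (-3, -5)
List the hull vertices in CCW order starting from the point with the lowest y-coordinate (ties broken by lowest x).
Hull (CCW) = [(1, -8), (5, -7), (1, 0), (-9, 3), (-9, -1)]

Graham scan procedure:
  1. Find the pivot p₀ = point with lowest y (tie → lowest x): (1, -8).
  2. Sort the remaining points by polar angle around p₀.
  3. Walk through sorted points, maintaining a stack; pop the top while the last three entries make a non-left turn (cross product ≤ 0).
  4. Final stack is the convex hull in CCW order: (1, -8), (5, -7), (1, 0), (-9, 3), (-9, -1).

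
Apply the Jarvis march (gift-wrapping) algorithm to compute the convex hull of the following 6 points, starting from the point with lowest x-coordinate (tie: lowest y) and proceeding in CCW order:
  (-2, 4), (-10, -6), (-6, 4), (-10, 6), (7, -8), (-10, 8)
Hull (CCW) = [(-10, -6), (7, -8), (-2, 4), (-10, 8)]

Jarvis march: at each step, from the current hull vertex p, select the next vertex q as the point such that every other point lies strictly to the left of (or on) the directed line p → q. (Equivalently: for every other point r, the cross product (q − p) × (r − p) ≥ 0.)
Starting point (lowest x, tie lowest y): (-10, -6). Wrap until returning to start. Resulting hull: (-10, -6), (7, -8), (-2, 4), (-10, 8).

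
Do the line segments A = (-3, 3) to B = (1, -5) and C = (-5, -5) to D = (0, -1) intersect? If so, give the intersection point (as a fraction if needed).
Yes; intersection at (-5/7, -11/7) (t = 4/7 on AB, s = 6/7 on CD)

Parametrize AB as A + t(B − A) = (-3 + 4 t, 3 + -8 t) and CD as C + s(D − C) = (-5 + 5 s, -5 + 4 s). Solve the linear system for (t, s). Determinant = -56 ≠ 0, so a unique intersection of the containing lines exists. Solution: t = 4/7, s = 6/7 — both in [0, 1], so the segments cross. Intersection point: (-5/7, -11/7).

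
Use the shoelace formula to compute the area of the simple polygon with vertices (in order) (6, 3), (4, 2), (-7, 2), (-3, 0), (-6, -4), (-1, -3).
Area = 69/2

Shoelace formula: Area = (1/2) |Σ_i (x_i · y_{i+1} − x_{i+1} · y_i)| (indices mod n). Compute each cross term:
  (6)(2) − (4)(3) = 0
  (4)(2) − (-7)(2) = 22
  (-7)(0) − (-3)(2) = 6
  (-3)(-4) − (-6)(0) = 12
  (-6)(-3) − (-1)(-4) = 14
  (-1)(3) − (6)(-3) = 15
Sum = 69, so (signed) Area = 69/2 = 69/2, |Area| = 69/2.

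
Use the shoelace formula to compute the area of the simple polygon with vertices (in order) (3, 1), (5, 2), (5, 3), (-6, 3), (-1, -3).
Area = 34

Shoelace formula: Area = (1/2) |Σ_i (x_i · y_{i+1} − x_{i+1} · y_i)| (indices mod n). Compute each cross term:
  (3)(2) − (5)(1) = 1
  (5)(3) − (5)(2) = 5
  (5)(3) − (-6)(3) = 33
  (-6)(-3) − (-1)(3) = 21
  (-1)(1) − (3)(-3) = 8
Sum = 68, so (signed) Area = 68/2 = 34, |Area| = 34.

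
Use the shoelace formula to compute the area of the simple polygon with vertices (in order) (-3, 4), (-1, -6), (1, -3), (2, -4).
Area = 29/2

Shoelace formula: Area = (1/2) |Σ_i (x_i · y_{i+1} − x_{i+1} · y_i)| (indices mod n). Compute each cross term:
  (-3)(-6) − (-1)(4) = 22
  (-1)(-3) − (1)(-6) = 9
  (1)(-4) − (2)(-3) = 2
  (2)(4) − (-3)(-4) = -4
Sum = 29, so (signed) Area = 29/2 = 29/2, |Area| = 29/2.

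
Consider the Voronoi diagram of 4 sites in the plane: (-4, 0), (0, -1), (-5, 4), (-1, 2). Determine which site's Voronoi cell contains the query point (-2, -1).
Nearest site = (0, -1)

The Voronoi cell of site s contains exactly those query points closer to s than to any other site. Compute squared distances from q = (-2, -1) to each site:
  (0 − -2)² + (-1 − -1)² = 4
  (-4 − -2)² + (0 − -1)² = 5
  (-1 − -2)² + (2 − -1)² = 10
  (-5 − -2)² + (4 − -1)² = 34
Minimum is attained by (0, -1), so q lies in its Voronoi cell.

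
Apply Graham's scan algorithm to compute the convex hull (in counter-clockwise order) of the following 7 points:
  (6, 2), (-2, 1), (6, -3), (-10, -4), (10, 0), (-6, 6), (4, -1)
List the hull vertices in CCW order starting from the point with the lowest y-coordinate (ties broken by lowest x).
Hull (CCW) = [(-10, -4), (6, -3), (10, 0), (6, 2), (-6, 6)]

Graham scan procedure:
  1. Find the pivot p₀ = point with lowest y (tie → lowest x): (-10, -4).
  2. Sort the remaining points by polar angle around p₀.
  3. Walk through sorted points, maintaining a stack; pop the top while the last three entries make a non-left turn (cross product ≤ 0).
  4. Final stack is the convex hull in CCW order: (-10, -4), (6, -3), (10, 0), (6, 2), (-6, 6).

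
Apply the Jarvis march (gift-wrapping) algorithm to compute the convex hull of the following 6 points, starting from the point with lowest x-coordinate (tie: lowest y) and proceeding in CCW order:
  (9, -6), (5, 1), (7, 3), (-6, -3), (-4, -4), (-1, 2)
Hull (CCW) = [(-6, -3), (-4, -4), (9, -6), (7, 3), (-1, 2)]

Jarvis march: at each step, from the current hull vertex p, select the next vertex q as the point such that every other point lies strictly to the left of (or on) the directed line p → q. (Equivalently: for every other point r, the cross product (q − p) × (r − p) ≥ 0.)
Starting point (lowest x, tie lowest y): (-6, -3). Wrap until returning to start. Resulting hull: (-6, -3), (-4, -4), (9, -6), (7, 3), (-1, 2).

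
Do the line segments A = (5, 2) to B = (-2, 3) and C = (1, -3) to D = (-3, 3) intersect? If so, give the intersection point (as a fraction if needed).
No (intersection of containing lines falls outside at least one segment)

Parametrize and solve: t = 22/19, s = 39/38. At least one of these is outside [0, 1], so the segments do not intersect.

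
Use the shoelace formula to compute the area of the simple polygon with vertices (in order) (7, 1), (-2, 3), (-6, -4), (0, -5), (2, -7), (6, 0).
Area = 137/2

Shoelace formula: Area = (1/2) |Σ_i (x_i · y_{i+1} − x_{i+1} · y_i)| (indices mod n). Compute each cross term:
  (7)(3) − (-2)(1) = 23
  (-2)(-4) − (-6)(3) = 26
  (-6)(-5) − (0)(-4) = 30
  (0)(-7) − (2)(-5) = 10
  (2)(0) − (6)(-7) = 42
  (6)(1) − (7)(0) = 6
Sum = 137, so (signed) Area = 137/2 = 137/2, |Area| = 137/2.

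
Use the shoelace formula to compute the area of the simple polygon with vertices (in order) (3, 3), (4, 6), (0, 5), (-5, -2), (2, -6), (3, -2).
Area = 57

Shoelace formula: Area = (1/2) |Σ_i (x_i · y_{i+1} − x_{i+1} · y_i)| (indices mod n). Compute each cross term:
  (3)(6) − (4)(3) = 6
  (4)(5) − (0)(6) = 20
  (0)(-2) − (-5)(5) = 25
  (-5)(-6) − (2)(-2) = 34
  (2)(-2) − (3)(-6) = 14
  (3)(3) − (3)(-2) = 15
Sum = 114, so (signed) Area = 114/2 = 57, |Area| = 57.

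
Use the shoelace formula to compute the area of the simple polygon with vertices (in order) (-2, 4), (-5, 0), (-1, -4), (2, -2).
Area = 27

Shoelace formula: Area = (1/2) |Σ_i (x_i · y_{i+1} − x_{i+1} · y_i)| (indices mod n). Compute each cross term:
  (-2)(0) − (-5)(4) = 20
  (-5)(-4) − (-1)(0) = 20
  (-1)(-2) − (2)(-4) = 10
  (2)(4) − (-2)(-2) = 4
Sum = 54, so (signed) Area = 54/2 = 27, |Area| = 27.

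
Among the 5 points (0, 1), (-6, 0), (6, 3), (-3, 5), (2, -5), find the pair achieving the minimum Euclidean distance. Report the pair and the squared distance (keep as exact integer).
Pair = ((0, 1), (-3, 5)); squared distance = 25

Compute all C(5, 2) = 10 pairwise squared distances (x_i − x_j)² + (y_i − y_j)². The minimum is 25, attained by the pair ((0, 1), (-3, 5)).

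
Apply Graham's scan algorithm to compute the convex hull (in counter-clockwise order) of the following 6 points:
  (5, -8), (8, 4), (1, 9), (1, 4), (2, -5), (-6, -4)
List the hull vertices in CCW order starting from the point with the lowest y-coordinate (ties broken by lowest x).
Hull (CCW) = [(5, -8), (8, 4), (1, 9), (-6, -4)]

Graham scan procedure:
  1. Find the pivot p₀ = point with lowest y (tie → lowest x): (5, -8).
  2. Sort the remaining points by polar angle around p₀.
  3. Walk through sorted points, maintaining a stack; pop the top while the last three entries make a non-left turn (cross product ≤ 0).
  4. Final stack is the convex hull in CCW order: (5, -8), (8, 4), (1, 9), (-6, -4).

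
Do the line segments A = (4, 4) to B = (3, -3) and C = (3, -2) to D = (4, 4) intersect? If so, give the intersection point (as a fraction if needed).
Yes; intersection at (4, 4) (t = 0 on AB, s = 1 on CD)

Parametrize AB as A + t(B − A) = (4 + -1 t, 4 + -7 t) and CD as C + s(D − C) = (3 + 1 s, -2 + 6 s). Solve the linear system for (t, s). Determinant = -1 ≠ 0, so a unique intersection of the containing lines exists. Solution: t = 0, s = 1 — both in [0, 1], so the segments cross. Intersection point: (4, 4).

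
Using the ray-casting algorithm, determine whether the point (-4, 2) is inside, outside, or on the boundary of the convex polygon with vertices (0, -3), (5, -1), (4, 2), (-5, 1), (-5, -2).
The point (-4, 2) lies strictly outside the polygon

Cast a horizontal ray to the right from the query point and count how many polygon edges it crosses (each edge strictly once or zero times, handled with the usual half-open convention). 
Parity of crossings → even ⇒ outside.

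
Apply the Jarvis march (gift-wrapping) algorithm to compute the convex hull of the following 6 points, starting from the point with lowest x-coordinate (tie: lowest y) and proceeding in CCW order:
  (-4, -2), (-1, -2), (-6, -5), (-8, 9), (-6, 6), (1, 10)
Hull (CCW) = [(-8, 9), (-6, -5), (-1, -2), (1, 10)]

Jarvis march: at each step, from the current hull vertex p, select the next vertex q as the point such that every other point lies strictly to the left of (or on) the directed line p → q. (Equivalently: for every other point r, the cross product (q − p) × (r − p) ≥ 0.)
Starting point (lowest x, tie lowest y): (-8, 9). Wrap until returning to start. Resulting hull: (-8, 9), (-6, -5), (-1, -2), (1, 10).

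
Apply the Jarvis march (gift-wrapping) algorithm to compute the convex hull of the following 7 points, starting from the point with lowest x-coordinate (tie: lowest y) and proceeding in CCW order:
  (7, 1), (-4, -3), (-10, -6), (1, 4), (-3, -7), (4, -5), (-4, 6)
Hull (CCW) = [(-10, -6), (-3, -7), (4, -5), (7, 1), (1, 4), (-4, 6)]

Jarvis march: at each step, from the current hull vertex p, select the next vertex q as the point such that every other point lies strictly to the left of (or on) the directed line p → q. (Equivalently: for every other point r, the cross product (q − p) × (r − p) ≥ 0.)
Starting point (lowest x, tie lowest y): (-10, -6). Wrap until returning to start. Resulting hull: (-10, -6), (-3, -7), (4, -5), (7, 1), (1, 4), (-4, 6).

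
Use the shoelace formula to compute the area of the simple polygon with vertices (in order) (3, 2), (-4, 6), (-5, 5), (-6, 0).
Area = 27

Shoelace formula: Area = (1/2) |Σ_i (x_i · y_{i+1} − x_{i+1} · y_i)| (indices mod n). Compute each cross term:
  (3)(6) − (-4)(2) = 26
  (-4)(5) − (-5)(6) = 10
  (-5)(0) − (-6)(5) = 30
  (-6)(2) − (3)(0) = -12
Sum = 54, so (signed) Area = 54/2 = 27, |Area| = 27.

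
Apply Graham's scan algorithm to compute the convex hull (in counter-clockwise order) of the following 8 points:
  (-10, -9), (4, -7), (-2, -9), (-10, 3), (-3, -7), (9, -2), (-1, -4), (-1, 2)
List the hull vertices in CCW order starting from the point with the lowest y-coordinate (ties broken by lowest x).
Hull (CCW) = [(-10, -9), (-2, -9), (4, -7), (9, -2), (-1, 2), (-10, 3)]

Graham scan procedure:
  1. Find the pivot p₀ = point with lowest y (tie → lowest x): (-10, -9).
  2. Sort the remaining points by polar angle around p₀.
  3. Walk through sorted points, maintaining a stack; pop the top while the last three entries make a non-left turn (cross product ≤ 0).
  4. Final stack is the convex hull in CCW order: (-10, -9), (-2, -9), (4, -7), (9, -2), (-1, 2), (-10, 3).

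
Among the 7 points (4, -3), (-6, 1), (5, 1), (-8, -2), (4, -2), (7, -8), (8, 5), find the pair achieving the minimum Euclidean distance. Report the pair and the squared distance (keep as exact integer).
Pair = ((4, -3), (4, -2)); squared distance = 1

Compute all C(7, 2) = 21 pairwise squared distances (x_i − x_j)² + (y_i − y_j)². The minimum is 1, attained by the pair ((4, -3), (4, -2)).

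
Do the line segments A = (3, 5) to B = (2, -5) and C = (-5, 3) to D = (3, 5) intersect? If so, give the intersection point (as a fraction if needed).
Yes; intersection at (3, 5) (t = 0 on AB, s = 1 on CD)

Parametrize AB as A + t(B − A) = (3 + -1 t, 5 + -10 t) and CD as C + s(D − C) = (-5 + 8 s, 3 + 2 s). Solve the linear system for (t, s). Determinant = -78 ≠ 0, so a unique intersection of the containing lines exists. Solution: t = 0, s = 1 — both in [0, 1], so the segments cross. Intersection point: (3, 5).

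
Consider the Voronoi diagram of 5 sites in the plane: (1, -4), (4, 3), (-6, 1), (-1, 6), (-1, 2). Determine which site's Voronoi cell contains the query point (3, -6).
Nearest site = (1, -4)

The Voronoi cell of site s contains exactly those query points closer to s than to any other site. Compute squared distances from q = (3, -6) to each site:
  (1 − 3)² + (-4 − -6)² = 8
  (-1 − 3)² + (2 − -6)² = 80
  (4 − 3)² + (3 − -6)² = 82
  (-6 − 3)² + (1 − -6)² = 130
  (-1 − 3)² + (6 − -6)² = 160
Minimum is attained by (1, -4), so q lies in its Voronoi cell.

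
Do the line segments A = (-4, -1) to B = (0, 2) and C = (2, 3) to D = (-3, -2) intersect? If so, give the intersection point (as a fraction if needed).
No (intersection of containing lines falls outside at least one segment)

Parametrize and solve: t = 2, s = -2/5. At least one of these is outside [0, 1], so the segments do not intersect.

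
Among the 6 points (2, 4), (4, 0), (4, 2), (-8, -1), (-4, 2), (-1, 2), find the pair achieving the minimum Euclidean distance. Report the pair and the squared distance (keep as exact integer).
Pair = ((4, 0), (4, 2)); squared distance = 4

Compute all C(6, 2) = 15 pairwise squared distances (x_i − x_j)² + (y_i − y_j)². The minimum is 4, attained by the pair ((4, 0), (4, 2)).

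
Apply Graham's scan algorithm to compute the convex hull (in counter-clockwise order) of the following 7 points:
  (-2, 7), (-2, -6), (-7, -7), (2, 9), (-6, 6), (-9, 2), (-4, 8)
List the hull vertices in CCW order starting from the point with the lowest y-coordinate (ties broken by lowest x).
Hull (CCW) = [(-7, -7), (-2, -6), (2, 9), (-4, 8), (-6, 6), (-9, 2)]

Graham scan procedure:
  1. Find the pivot p₀ = point with lowest y (tie → lowest x): (-7, -7).
  2. Sort the remaining points by polar angle around p₀.
  3. Walk through sorted points, maintaining a stack; pop the top while the last three entries make a non-left turn (cross product ≤ 0).
  4. Final stack is the convex hull in CCW order: (-7, -7), (-2, -6), (2, 9), (-4, 8), (-6, 6), (-9, 2).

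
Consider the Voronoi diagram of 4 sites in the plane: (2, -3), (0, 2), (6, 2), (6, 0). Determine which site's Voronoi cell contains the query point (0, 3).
Nearest site = (0, 2)

The Voronoi cell of site s contains exactly those query points closer to s than to any other site. Compute squared distances from q = (0, 3) to each site:
  (0 − 0)² + (2 − 3)² = 1
  (6 − 0)² + (2 − 3)² = 37
  (2 − 0)² + (-3 − 3)² = 40
  (6 − 0)² + (0 − 3)² = 45
Minimum is attained by (0, 2), so q lies in its Voronoi cell.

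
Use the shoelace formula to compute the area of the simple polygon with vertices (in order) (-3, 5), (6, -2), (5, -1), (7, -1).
Area = 7

Shoelace formula: Area = (1/2) |Σ_i (x_i · y_{i+1} − x_{i+1} · y_i)| (indices mod n). Compute each cross term:
  (-3)(-2) − (6)(5) = -24
  (6)(-1) − (5)(-2) = 4
  (5)(-1) − (7)(-1) = 2
  (7)(5) − (-3)(-1) = 32
Sum = 14, so (signed) Area = 14/2 = 7, |Area| = 7.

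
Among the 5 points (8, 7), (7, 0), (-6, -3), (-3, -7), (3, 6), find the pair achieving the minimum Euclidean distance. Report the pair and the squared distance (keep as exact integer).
Pair = ((-6, -3), (-3, -7)); squared distance = 25

Compute all C(5, 2) = 10 pairwise squared distances (x_i − x_j)² + (y_i − y_j)². The minimum is 25, attained by the pair ((-6, -3), (-3, -7)).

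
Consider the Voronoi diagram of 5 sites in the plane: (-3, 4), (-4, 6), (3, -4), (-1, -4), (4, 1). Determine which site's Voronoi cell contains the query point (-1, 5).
Nearest site = (-3, 4)

The Voronoi cell of site s contains exactly those query points closer to s than to any other site. Compute squared distances from q = (-1, 5) to each site:
  (-3 − -1)² + (4 − 5)² = 5
  (-4 − -1)² + (6 − 5)² = 10
  (4 − -1)² + (1 − 5)² = 41
  (-1 − -1)² + (-4 − 5)² = 81
  (3 − -1)² + (-4 − 5)² = 97
Minimum is attained by (-3, 4), so q lies in its Voronoi cell.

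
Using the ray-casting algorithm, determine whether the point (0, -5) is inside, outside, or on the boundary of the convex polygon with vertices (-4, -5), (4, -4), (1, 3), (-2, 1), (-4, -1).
The point (0, -5) lies strictly outside the polygon

Cast a horizontal ray to the right from the query point and count how many polygon edges it crosses (each edge strictly once or zero times, handled with the usual half-open convention). 
Parity of crossings → even ⇒ outside.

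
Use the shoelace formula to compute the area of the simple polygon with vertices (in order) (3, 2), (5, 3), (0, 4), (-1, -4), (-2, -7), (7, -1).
Area = 45

Shoelace formula: Area = (1/2) |Σ_i (x_i · y_{i+1} − x_{i+1} · y_i)| (indices mod n). Compute each cross term:
  (3)(3) − (5)(2) = -1
  (5)(4) − (0)(3) = 20
  (0)(-4) − (-1)(4) = 4
  (-1)(-7) − (-2)(-4) = -1
  (-2)(-1) − (7)(-7) = 51
  (7)(2) − (3)(-1) = 17
Sum = 90, so (signed) Area = 90/2 = 45, |Area| = 45.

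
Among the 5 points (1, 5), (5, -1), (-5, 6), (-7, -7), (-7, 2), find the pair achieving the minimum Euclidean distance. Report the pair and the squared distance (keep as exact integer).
Pair = ((-5, 6), (-7, 2)); squared distance = 20

Compute all C(5, 2) = 10 pairwise squared distances (x_i − x_j)² + (y_i − y_j)². The minimum is 20, attained by the pair ((-5, 6), (-7, 2)).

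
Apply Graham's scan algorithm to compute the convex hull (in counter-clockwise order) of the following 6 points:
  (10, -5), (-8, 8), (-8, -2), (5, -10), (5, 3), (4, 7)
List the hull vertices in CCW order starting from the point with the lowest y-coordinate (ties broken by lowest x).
Hull (CCW) = [(5, -10), (10, -5), (4, 7), (-8, 8), (-8, -2)]

Graham scan procedure:
  1. Find the pivot p₀ = point with lowest y (tie → lowest x): (5, -10).
  2. Sort the remaining points by polar angle around p₀.
  3. Walk through sorted points, maintaining a stack; pop the top while the last three entries make a non-left turn (cross product ≤ 0).
  4. Final stack is the convex hull in CCW order: (5, -10), (10, -5), (4, 7), (-8, 8), (-8, -2).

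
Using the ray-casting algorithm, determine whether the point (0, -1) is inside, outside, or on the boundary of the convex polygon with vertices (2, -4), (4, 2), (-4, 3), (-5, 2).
The point (0, -1) lies strictly inside the polygon

Cast a horizontal ray to the right from the query point and count how many polygon edges it crosses (each edge strictly once or zero times, handled with the usual half-open convention). 
Parity of crossings → odd ⇒ inside.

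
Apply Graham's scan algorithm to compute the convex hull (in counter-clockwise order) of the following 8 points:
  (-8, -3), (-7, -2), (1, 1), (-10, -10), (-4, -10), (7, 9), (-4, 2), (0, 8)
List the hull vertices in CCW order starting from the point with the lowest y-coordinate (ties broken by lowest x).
Hull (CCW) = [(-10, -10), (-4, -10), (7, 9), (0, 8), (-8, -3)]

Graham scan procedure:
  1. Find the pivot p₀ = point with lowest y (tie → lowest x): (-10, -10).
  2. Sort the remaining points by polar angle around p₀.
  3. Walk through sorted points, maintaining a stack; pop the top while the last three entries make a non-left turn (cross product ≤ 0).
  4. Final stack is the convex hull in CCW order: (-10, -10), (-4, -10), (7, 9), (0, 8), (-8, -3).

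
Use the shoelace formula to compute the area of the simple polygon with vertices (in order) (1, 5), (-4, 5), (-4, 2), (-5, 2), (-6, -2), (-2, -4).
Area = 75/2

Shoelace formula: Area = (1/2) |Σ_i (x_i · y_{i+1} − x_{i+1} · y_i)| (indices mod n). Compute each cross term:
  (1)(5) − (-4)(5) = 25
  (-4)(2) − (-4)(5) = 12
  (-4)(2) − (-5)(2) = 2
  (-5)(-2) − (-6)(2) = 22
  (-6)(-4) − (-2)(-2) = 20
  (-2)(5) − (1)(-4) = -6
Sum = 75, so (signed) Area = 75/2 = 75/2, |Area| = 75/2.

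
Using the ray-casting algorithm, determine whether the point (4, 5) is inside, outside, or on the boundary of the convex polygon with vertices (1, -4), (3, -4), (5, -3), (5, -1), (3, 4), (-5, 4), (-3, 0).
The point (4, 5) lies strictly outside the polygon

Cast a horizontal ray to the right from the query point and count how many polygon edges it crosses (each edge strictly once or zero times, handled with the usual half-open convention). 
Parity of crossings → even ⇒ outside.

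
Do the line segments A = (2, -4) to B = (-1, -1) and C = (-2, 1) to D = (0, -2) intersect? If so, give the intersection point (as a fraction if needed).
Yes; intersection at (0, -2) (t = 2/3 on AB, s = 1 on CD)

Parametrize AB as A + t(B − A) = (2 + -3 t, -4 + 3 t) and CD as C + s(D − C) = (-2 + 2 s, 1 + -3 s). Solve the linear system for (t, s). Determinant = -3 ≠ 0, so a unique intersection of the containing lines exists. Solution: t = 2/3, s = 1 — both in [0, 1], so the segments cross. Intersection point: (0, -2).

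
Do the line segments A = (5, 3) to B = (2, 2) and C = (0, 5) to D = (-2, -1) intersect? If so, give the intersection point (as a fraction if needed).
No (intersection of containing lines falls outside at least one segment)

Parametrize and solve: t = 17/8, s = 11/16. At least one of these is outside [0, 1], so the segments do not intersect.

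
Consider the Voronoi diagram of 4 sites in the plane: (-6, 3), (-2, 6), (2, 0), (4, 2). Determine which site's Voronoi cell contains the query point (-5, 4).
Nearest site = (-6, 3)

The Voronoi cell of site s contains exactly those query points closer to s than to any other site. Compute squared distances from q = (-5, 4) to each site:
  (-6 − -5)² + (3 − 4)² = 2
  (-2 − -5)² + (6 − 4)² = 13
  (2 − -5)² + (0 − 4)² = 65
  (4 − -5)² + (2 − 4)² = 85
Minimum is attained by (-6, 3), so q lies in its Voronoi cell.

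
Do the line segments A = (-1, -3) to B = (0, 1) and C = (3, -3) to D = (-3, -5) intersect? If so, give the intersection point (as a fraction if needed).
No (intersection of containing lines falls outside at least one segment)

Parametrize and solve: t = -4/11, s = 8/11. At least one of these is outside [0, 1], so the segments do not intersect.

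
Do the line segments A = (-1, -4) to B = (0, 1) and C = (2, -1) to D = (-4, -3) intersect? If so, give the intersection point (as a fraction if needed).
Yes; intersection at (-4/7, -13/7) (t = 3/7 on AB, s = 3/7 on CD)

Parametrize AB as A + t(B − A) = (-1 + 1 t, -4 + 5 t) and CD as C + s(D − C) = (2 + -6 s, -1 + -2 s). Solve the linear system for (t, s). Determinant = -28 ≠ 0, so a unique intersection of the containing lines exists. Solution: t = 3/7, s = 3/7 — both in [0, 1], so the segments cross. Intersection point: (-4/7, -13/7).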